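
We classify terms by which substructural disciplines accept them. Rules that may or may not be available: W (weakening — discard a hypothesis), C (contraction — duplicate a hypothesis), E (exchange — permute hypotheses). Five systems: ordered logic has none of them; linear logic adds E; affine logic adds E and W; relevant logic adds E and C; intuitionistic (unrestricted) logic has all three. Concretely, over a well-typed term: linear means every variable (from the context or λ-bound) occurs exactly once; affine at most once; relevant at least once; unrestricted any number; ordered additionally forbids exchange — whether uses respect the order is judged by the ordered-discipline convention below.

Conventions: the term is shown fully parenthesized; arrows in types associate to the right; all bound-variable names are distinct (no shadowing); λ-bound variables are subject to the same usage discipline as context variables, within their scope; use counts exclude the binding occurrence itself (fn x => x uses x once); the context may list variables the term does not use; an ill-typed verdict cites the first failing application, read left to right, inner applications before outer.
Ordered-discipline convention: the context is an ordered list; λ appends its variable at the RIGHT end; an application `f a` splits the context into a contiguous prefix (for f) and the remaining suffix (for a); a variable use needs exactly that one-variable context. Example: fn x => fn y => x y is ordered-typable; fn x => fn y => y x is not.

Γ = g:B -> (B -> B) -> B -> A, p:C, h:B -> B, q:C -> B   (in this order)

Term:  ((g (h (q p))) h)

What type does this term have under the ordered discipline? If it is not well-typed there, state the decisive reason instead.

not well-typed under ordered — uses contraction: h ×2
usage: g: 1×; p: 1×; h: 2×; q: 1×
left-to-right use order: g, h, q, p, h
typing: the term checks, with type B -> A
all disciplines: ordered ✗ · linear ✗ · affine ✗ · relevant ✓ · unrestricted ✓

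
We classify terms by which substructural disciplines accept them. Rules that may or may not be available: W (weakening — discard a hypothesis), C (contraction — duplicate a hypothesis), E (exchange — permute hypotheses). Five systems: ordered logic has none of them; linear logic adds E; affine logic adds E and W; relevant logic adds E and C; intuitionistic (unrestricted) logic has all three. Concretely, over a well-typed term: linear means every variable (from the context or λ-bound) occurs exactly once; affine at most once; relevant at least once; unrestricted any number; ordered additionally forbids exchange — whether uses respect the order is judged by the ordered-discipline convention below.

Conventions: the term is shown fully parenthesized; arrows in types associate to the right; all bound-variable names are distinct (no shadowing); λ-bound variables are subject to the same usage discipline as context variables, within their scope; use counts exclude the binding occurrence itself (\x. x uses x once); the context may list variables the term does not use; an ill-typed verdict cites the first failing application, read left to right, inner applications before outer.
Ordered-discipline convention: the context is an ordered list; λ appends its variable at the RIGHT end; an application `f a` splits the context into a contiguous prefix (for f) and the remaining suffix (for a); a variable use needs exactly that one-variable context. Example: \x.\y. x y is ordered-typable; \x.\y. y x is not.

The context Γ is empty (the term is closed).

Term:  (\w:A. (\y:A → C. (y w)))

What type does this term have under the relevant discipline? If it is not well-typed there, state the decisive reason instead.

term : A → (A → C) → C
counts: w [bound] ×1, y [bound] ×1
use order (left to right): y, w
typing: well-typed — term : A → (A → C) → C
per-discipline verdicts: ordered ✗ · linear ✓ · affine ✓ · relevant ✓ · unrestricted ✓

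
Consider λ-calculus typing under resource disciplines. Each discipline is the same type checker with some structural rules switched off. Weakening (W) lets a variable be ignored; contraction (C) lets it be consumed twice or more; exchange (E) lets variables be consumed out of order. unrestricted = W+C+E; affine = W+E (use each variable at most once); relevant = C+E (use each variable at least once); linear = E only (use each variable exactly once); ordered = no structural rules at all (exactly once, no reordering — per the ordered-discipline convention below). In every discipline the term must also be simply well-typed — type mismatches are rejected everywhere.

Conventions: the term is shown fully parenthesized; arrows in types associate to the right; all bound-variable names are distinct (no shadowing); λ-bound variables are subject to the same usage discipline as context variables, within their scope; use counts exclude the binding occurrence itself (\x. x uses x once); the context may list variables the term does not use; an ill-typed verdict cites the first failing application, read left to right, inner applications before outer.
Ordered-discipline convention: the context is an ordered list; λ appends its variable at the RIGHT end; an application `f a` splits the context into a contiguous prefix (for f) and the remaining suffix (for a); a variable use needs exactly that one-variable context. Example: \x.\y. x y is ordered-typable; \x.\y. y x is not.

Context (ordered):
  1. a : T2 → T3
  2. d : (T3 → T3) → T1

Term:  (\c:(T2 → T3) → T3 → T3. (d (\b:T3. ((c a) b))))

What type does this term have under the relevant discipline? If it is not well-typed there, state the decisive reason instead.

term : ((T2 → T3) → T3 → T3) → T1
variable uses: a=1; d=1; c [bound]=1; b [bound]=1
uses in reading order: d, c, a, b
typing: well-typed — term : ((T2 → T3) → T3 → T3) → T1
across the five disciplines: ordered ✗; linear ✓; affine ✓; relevant ✓; unrestricted ✓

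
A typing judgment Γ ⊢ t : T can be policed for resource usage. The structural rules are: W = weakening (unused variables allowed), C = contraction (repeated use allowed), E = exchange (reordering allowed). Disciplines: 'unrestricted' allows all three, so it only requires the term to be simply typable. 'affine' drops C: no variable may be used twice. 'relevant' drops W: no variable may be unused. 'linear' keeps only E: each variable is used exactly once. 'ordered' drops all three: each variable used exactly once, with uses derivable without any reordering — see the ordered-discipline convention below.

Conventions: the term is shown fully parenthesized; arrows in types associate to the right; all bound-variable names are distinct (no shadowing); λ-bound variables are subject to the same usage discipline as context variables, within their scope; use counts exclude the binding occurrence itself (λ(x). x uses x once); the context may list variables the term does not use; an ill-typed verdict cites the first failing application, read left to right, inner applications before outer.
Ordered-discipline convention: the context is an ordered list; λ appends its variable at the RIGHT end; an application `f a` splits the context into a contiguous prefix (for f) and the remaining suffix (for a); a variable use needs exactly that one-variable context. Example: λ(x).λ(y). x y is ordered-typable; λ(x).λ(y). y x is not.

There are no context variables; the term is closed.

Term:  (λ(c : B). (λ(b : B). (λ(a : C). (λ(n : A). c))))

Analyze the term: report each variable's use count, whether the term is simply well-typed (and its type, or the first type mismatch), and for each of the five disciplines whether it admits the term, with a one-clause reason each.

variable uses: c (λ-bound): 1, b (λ-bound): 0, a (λ-bound): 0, n (λ-bound): 0
left-to-right use order: c
typing: the term checks, with type B -> B -> C -> A -> B
ordered: ✗ — b, a, n left unused
linear: ✗ — b, a, n left unused
affine: ✓ — at most one use each (c, b, a, n)
relevant: ✗ — b, a, n left unused
unrestricted: ✓ — well-typed at B -> B -> C -> A -> B; no restrictions here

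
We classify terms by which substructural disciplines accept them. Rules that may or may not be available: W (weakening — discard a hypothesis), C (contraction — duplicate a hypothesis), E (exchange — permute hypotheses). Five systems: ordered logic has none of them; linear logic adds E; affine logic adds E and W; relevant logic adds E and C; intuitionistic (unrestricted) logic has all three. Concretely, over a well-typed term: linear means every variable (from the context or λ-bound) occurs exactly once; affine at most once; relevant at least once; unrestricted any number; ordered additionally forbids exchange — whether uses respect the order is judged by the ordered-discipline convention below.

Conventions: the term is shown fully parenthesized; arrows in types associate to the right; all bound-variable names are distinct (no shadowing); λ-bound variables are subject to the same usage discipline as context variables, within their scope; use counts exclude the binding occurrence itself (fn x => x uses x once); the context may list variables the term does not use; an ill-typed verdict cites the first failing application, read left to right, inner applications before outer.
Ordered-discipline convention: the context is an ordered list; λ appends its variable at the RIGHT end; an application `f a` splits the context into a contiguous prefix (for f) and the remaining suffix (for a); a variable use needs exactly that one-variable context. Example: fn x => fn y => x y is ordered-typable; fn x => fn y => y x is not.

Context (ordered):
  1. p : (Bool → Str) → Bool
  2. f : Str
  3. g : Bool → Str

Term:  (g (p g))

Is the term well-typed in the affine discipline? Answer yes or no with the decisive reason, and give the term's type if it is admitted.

no — needs contraction — g ×2
use counts: p=1, f=0, g=2
left-to-right use order: g, p, g
typing: well-typed — term : Str
per-discipline verdicts: ordered ✗ · linear ✗ · affine ✗ · relevant ✗ · unrestricted ✓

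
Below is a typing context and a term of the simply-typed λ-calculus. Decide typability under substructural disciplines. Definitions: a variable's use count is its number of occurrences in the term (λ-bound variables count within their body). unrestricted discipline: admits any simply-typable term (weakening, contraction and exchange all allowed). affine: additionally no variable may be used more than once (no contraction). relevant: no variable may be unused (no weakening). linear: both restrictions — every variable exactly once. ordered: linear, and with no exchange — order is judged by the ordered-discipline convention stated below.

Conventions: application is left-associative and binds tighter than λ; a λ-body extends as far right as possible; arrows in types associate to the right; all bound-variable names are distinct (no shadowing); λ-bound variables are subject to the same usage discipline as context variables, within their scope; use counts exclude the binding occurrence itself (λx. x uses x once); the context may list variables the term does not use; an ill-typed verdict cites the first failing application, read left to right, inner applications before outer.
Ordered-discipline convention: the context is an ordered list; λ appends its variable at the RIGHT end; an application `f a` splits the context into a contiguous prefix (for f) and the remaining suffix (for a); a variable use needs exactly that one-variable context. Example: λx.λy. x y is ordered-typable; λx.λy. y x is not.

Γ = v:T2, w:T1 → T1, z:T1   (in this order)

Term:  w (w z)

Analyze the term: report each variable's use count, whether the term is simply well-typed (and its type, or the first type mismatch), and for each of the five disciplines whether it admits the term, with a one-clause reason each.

counts: v=0, w=2, z=1
uses in reading order: w, w, z
typing: well-typed at T1
ordered: ✗ — uses contraction: w ×2; v left unused
linear: ✗ — uses contraction: w ×2; v left unused
affine: ✗ — uses contraction: w ×2
relevant: ✗ — v left unused
unrestricted: ✓ — well-typed at T1; no restrictions here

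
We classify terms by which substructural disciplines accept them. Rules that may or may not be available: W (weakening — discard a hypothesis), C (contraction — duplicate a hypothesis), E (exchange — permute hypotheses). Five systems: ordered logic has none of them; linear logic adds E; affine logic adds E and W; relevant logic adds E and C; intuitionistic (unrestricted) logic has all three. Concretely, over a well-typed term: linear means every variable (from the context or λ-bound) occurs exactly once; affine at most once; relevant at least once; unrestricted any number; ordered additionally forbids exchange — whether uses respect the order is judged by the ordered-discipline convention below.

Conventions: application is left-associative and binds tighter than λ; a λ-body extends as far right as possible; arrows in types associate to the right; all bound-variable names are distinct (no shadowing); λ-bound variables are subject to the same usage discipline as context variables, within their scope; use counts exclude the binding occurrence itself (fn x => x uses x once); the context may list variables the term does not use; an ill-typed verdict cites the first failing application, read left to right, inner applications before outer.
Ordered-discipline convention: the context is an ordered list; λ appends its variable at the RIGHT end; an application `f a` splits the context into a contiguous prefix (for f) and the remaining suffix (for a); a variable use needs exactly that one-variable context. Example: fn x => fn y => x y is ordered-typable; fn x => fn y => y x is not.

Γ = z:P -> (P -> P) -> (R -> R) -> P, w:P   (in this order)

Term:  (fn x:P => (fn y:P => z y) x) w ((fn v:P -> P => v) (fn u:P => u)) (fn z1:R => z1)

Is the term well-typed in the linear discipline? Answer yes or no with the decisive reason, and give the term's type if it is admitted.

yes — single use per variable (z, w, x, y, v, u, z1); term : P
variable uses: z ×1, w ×1, x (λ-bound) ×1, y (λ-bound) ×1, v (λ-bound) ×1, u (λ-bound) ×1, z1 (λ-bound) ×1
use order (left to right): z, y, x, w, v, u, z1
typing: well-typed at P
across the five disciplines: ordered ✓, linear ✓, affine ✓, relevant ✓, unrestricted ✓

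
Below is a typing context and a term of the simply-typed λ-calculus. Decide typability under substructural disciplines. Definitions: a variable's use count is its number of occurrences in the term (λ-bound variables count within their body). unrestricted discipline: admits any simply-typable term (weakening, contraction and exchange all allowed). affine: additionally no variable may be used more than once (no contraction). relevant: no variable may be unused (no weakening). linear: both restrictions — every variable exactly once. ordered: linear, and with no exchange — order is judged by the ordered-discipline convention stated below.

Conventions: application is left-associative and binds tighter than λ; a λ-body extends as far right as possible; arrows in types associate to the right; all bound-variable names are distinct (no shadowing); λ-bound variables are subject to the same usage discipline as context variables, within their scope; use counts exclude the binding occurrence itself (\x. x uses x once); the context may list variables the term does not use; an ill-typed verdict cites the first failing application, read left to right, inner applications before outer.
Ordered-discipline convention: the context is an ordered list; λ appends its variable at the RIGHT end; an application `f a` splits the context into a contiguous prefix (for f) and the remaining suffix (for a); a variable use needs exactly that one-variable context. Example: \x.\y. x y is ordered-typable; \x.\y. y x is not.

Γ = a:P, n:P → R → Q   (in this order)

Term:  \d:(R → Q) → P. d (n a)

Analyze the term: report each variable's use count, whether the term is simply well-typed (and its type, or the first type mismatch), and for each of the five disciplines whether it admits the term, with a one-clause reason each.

counts: a=1, n=1, d (bound)=1
left-to-right use order: d, n, a
typing: well-typed at ((R → Q) → P) → P
ordered ✗ (no contiguous prefix/suffix split fits d, n, a)
linear ✓ (single use per variable (a, n, d))
affine ✓ (none of a, n, d used more than once)
relevant ✓ (at least one use each (a, n, d))
unrestricted ✓ (well-typed at ((R → Q) → P) → P; no restrictions here)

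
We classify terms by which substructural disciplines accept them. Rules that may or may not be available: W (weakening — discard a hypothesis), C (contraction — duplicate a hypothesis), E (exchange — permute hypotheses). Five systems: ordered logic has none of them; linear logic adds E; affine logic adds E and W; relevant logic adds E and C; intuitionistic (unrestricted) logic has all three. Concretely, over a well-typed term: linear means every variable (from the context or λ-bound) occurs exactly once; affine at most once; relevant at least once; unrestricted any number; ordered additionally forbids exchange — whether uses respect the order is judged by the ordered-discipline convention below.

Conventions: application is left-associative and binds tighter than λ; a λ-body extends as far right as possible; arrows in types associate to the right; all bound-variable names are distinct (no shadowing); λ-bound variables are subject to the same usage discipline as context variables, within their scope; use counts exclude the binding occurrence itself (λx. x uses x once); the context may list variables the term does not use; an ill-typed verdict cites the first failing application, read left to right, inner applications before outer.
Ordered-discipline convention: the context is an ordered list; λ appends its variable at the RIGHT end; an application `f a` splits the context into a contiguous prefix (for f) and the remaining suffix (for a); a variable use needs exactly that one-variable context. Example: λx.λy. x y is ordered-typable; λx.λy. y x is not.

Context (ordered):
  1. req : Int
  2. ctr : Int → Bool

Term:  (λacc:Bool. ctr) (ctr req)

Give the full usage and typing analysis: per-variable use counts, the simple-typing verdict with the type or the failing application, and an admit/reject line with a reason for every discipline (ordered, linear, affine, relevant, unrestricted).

counts: req: 1×, ctr: 2×, acc (λ-bound): 0×
use order (left to right): ctr, ctr, req
typing: ✓ — Int → Bool
ordered: ✗ — repeated use of ctr ×2; acc never used (weakening)
linear: ✗ — repeated use of ctr ×2; acc never used (weakening)
affine: ✗ — repeated use of ctr ×2
relevant: ✗ — acc never used (weakening)
unrestricted: ✓ — well-typed at Int → Bool; no restrictions here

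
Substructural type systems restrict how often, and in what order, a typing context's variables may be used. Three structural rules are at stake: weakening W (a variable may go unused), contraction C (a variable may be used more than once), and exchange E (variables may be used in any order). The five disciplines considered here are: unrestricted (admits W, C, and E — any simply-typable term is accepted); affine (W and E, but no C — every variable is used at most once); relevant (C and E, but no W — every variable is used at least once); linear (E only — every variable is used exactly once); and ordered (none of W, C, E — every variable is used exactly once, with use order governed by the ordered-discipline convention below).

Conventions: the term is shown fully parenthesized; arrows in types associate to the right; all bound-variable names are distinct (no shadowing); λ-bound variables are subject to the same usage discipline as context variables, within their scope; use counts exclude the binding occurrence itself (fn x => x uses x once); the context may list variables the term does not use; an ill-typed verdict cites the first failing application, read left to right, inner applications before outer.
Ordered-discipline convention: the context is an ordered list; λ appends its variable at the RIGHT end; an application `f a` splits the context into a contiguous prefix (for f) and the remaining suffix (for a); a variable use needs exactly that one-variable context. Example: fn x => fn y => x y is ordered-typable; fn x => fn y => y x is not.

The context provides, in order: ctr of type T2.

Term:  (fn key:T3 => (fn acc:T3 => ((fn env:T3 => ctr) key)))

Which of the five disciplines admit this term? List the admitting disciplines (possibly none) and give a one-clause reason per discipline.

accepted by: affine, unrestricted
use counts: ctr=1; key (bound)=1; acc (bound)=0; env (bound)=0
uses in reading order: ctr, key
typing: the term checks, with type T3 → T3 → T2
ordered: ✗ — acc, env never used (weakening)
linear: ✗ — acc, env never used (weakening)
affine: ✓ — ctr, key, acc, env: no repeats, contraction unneeded
relevant: ✗ — acc, env never used (weakening)
unrestricted: ✓ — simply typable at T3 → T3 → T2; W, C, E all held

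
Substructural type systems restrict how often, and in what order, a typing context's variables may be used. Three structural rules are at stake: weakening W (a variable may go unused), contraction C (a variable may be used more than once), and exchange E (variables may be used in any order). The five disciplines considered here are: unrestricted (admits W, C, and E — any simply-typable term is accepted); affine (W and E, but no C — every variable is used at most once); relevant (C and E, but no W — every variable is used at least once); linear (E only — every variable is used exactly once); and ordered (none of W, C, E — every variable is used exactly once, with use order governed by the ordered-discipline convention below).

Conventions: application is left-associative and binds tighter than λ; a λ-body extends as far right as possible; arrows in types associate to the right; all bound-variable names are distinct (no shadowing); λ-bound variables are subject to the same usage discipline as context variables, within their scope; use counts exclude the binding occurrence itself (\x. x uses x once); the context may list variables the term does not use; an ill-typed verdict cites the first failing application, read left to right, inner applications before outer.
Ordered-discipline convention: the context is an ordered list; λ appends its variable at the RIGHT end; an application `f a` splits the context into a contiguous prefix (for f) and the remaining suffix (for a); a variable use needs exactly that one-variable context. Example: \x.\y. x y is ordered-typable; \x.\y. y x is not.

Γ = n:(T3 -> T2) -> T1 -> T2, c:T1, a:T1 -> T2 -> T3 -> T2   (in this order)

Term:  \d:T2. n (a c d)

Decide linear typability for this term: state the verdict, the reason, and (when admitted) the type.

yes — single use per variable (n, c, a, d); term : T2 -> T1 -> T2
counts: n=1; c=1; a=1; d (bound)=1
uses in reading order: n, a, c, d
typing: well-typed at T2 -> T1 -> T2
all disciplines: ordered ✗ · linear ✓ · affine ✓ · relevant ✓ · unrestricted ✓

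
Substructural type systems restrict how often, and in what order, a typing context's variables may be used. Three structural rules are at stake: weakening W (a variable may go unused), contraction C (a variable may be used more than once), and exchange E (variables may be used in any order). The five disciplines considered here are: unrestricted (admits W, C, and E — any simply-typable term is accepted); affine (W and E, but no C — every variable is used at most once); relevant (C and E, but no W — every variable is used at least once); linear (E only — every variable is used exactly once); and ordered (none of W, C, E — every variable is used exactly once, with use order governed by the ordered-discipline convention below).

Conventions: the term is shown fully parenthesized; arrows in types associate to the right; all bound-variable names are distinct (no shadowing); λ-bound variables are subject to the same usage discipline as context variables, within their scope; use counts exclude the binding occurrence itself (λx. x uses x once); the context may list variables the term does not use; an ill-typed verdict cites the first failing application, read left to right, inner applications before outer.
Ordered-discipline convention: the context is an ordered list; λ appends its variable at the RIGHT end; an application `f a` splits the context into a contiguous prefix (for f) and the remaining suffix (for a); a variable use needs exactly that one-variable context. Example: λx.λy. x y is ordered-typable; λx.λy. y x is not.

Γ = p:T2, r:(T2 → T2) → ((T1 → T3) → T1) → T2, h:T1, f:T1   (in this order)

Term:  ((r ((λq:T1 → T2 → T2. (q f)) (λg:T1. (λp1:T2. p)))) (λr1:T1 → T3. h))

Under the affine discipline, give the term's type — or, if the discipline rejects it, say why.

term : T2
variable uses: p: 1×, r: 1×, h: 1×, f: 1×, q (bound): 1×, g (bound): 0×, p1 (bound): 0×, r1 (bound): 0×
use order (left to right): r, q, f, p, h
typing: well-typed — term : T2
summary: ordered ✗ · linear ✗ · affine ✓ · relevant ✗ · unrestricted ✓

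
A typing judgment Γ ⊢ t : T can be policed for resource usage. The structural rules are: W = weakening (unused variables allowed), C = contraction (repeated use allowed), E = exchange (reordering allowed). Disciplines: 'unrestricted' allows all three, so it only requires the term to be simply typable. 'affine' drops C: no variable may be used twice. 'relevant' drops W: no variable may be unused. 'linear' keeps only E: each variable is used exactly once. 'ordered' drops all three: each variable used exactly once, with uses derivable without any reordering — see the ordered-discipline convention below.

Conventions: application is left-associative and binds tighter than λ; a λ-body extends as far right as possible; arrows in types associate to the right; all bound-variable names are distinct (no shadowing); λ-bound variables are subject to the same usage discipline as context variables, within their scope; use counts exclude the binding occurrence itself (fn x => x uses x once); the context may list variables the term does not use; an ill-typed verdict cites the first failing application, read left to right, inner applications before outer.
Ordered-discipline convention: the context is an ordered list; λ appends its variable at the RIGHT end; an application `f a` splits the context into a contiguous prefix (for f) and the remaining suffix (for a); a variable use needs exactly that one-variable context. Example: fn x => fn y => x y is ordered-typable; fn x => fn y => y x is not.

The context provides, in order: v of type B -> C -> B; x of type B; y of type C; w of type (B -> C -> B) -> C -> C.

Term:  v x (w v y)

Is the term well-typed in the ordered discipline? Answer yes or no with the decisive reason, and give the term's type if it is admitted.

no — v ×2 used more than once (contraction)
use counts: v ×2, x ×1, y ×1, w ×1
left-to-right use order: v, x, w, v, y
typing: well-typed — term : B
all disciplines: ordered ✗; linear ✗; affine ✗; relevant ✓; unrestricted ✓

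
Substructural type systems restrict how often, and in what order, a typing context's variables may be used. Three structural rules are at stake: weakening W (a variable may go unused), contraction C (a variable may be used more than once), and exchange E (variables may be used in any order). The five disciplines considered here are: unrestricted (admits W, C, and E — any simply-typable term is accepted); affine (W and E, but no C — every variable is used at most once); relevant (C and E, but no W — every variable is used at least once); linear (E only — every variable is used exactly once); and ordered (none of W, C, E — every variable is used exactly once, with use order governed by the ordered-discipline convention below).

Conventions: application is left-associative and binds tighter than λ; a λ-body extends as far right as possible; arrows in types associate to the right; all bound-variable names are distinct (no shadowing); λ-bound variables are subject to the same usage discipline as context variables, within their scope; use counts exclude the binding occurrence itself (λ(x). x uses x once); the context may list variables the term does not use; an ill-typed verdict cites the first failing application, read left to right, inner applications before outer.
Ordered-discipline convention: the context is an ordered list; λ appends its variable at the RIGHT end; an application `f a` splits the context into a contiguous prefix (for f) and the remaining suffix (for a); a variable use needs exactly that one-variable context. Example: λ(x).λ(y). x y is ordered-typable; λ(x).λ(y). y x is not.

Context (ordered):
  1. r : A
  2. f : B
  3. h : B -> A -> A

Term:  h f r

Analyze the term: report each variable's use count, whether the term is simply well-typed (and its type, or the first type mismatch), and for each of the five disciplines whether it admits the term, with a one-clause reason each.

use counts: r=1; f=1; h=1
left-to-right use order: h, f, r
typing: the term checks, with type A
ordered ✗ (no contiguous prefix/suffix split fits h, f, r)
linear ✓ (single use per variable (r, f, h))
affine ✓ (no duplicate uses among r, f, h)
relevant ✓ (r, f, h: all used, weakening unneeded)
unrestricted ✓ (well-typed at A; no restrictions here)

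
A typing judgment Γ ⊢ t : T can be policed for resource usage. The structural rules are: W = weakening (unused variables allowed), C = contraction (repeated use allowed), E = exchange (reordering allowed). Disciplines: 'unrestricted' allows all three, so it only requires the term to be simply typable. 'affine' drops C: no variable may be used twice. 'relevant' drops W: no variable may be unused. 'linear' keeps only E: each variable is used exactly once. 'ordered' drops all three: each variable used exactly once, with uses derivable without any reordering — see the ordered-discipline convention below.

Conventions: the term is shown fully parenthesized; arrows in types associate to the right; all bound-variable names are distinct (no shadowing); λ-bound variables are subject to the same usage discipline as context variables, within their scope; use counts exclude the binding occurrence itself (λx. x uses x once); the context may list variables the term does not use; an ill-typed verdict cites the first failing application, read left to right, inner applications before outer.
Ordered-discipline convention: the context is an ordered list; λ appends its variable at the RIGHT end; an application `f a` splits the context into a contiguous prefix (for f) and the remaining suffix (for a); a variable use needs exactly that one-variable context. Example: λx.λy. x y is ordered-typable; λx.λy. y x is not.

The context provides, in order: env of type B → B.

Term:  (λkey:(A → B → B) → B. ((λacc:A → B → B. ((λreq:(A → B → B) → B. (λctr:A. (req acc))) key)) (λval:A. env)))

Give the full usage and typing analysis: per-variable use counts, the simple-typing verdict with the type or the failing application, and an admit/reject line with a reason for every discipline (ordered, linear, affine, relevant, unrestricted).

counts: env: 1×, key [bound]: 1×, acc [bound]: 1×, req [bound]: 1×, ctr [bound]: 0×, val [bound]: 0×
order of uses: req, acc, key, env
typing: ✓ — ((A → B → B) → B) → A → B
ordered ✗ (needs weakening: ctr, val unused)
linear ✗ (needs weakening: ctr, val unused)
affine ✓ (env, key, acc, req, ctr, val: no repeats, contraction unneeded)
relevant ✗ (needs weakening: ctr, val unused)
unrestricted ✓ (typability at ((A → B → B) → B) → A → B is all that's needed)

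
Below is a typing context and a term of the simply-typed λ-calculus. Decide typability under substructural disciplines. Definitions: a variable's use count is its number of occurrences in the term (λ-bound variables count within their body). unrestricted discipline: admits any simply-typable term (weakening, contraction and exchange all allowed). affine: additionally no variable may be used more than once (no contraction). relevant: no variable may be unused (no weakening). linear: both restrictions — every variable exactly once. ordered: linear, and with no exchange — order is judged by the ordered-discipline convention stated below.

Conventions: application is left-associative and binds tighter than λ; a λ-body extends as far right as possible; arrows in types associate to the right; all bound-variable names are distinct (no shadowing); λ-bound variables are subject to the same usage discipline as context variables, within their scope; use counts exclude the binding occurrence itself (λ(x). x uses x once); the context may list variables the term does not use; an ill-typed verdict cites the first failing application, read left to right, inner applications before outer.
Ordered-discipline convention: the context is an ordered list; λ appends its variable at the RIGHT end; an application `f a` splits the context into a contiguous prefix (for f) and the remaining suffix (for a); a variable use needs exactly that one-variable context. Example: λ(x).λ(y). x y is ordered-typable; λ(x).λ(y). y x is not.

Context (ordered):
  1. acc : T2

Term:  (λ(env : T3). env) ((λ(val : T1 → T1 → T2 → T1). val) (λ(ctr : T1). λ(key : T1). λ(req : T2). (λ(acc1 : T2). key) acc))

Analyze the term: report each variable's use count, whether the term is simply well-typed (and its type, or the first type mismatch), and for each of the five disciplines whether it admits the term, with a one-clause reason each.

usage: acc=1; env [bound]=1; val [bound]=1; ctr [bound]=0; key [bound]=1; req [bound]=0; acc1 [bound]=0
left-to-right use order: env, val, key, acc
typing: ill-typed: a function awaiting T3 gets T1 → T1 → T2 → T1
ordered: ✗ — the type mismatch rejects it
linear: ✗ — not simply typable
affine: ✗ — fails simple typing
relevant: ✗ — a type mismatch blocks all five
unrestricted: ✗ — the type mismatch rejects it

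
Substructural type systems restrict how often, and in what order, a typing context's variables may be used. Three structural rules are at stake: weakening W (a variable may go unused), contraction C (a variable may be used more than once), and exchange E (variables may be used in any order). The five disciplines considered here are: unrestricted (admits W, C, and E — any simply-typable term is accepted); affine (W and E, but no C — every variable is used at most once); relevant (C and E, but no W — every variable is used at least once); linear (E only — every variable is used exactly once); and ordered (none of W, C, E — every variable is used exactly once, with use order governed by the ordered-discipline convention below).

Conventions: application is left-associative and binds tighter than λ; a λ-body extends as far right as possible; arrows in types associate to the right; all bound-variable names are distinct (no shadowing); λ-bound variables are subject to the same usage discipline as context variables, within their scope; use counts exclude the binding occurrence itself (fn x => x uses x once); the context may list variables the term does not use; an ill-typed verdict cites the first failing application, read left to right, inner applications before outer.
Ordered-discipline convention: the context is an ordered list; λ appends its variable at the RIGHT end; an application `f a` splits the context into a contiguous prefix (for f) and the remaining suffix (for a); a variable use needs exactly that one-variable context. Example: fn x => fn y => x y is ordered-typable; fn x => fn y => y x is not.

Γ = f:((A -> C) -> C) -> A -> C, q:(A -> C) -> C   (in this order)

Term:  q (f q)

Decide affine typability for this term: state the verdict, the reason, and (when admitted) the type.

no — uses contraction: q ×2
use counts: f ×1; q ×2
use order (left to right): q, f, q
typing: well-typed at C
all disciplines: ordered ✗ · linear ✗ · affine ✗ · relevant ✓ · unrestricted ✓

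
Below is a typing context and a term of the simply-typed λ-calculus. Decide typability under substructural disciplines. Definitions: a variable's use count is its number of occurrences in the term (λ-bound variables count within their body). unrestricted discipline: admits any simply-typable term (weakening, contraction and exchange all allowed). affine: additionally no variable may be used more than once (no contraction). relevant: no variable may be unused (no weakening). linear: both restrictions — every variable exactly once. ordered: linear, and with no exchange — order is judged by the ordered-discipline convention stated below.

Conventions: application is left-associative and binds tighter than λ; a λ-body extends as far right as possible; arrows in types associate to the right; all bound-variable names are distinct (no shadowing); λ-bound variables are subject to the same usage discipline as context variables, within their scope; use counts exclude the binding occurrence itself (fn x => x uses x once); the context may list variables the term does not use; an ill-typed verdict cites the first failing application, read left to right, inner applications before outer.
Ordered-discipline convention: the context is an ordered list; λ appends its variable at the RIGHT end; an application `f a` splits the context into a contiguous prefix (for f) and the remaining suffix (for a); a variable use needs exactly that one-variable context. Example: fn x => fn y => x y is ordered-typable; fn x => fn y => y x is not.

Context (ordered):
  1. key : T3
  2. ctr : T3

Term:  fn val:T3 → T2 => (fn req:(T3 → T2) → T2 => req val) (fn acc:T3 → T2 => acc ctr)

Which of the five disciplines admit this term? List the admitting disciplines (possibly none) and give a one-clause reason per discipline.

admitted in: affine, unrestricted
use counts: key=0; ctr=1; val (bound)=1; req (bound)=1; acc (bound)=1
left-to-right use order: req, val, acc, ctr
typing: ✓ — (T3 → T2) → T2
ordered ✗ (key never used (weakening))
linear ✗ (key never used (weakening))
affine ✓ (none of key, ctr, val, req, acc used more than once)
relevant ✗ (key never used (weakening))
unrestricted ✓ (type-checks ((T3 → T2) → T2) and nothing is barred)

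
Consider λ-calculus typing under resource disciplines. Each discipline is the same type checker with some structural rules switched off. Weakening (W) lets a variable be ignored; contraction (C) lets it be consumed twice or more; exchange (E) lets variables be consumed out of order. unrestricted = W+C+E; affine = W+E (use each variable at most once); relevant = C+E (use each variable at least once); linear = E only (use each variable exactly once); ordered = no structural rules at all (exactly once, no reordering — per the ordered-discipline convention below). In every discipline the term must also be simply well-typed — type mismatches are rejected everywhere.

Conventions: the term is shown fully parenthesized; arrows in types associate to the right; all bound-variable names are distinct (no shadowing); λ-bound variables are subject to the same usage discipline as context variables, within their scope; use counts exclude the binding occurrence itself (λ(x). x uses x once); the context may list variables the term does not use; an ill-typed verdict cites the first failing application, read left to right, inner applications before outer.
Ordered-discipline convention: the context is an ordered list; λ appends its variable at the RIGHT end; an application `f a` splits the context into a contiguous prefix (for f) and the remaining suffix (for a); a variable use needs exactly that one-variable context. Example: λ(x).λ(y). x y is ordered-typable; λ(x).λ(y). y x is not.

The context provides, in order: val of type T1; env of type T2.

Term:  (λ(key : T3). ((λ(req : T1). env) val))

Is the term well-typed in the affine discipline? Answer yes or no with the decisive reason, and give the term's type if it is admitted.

yes — val, env, key, req: no repeats, contraction unneeded; term : T3 -> T2
usage: val ×1, env ×1, key [bound] ×0, req [bound] ×0
use order (left to right): env, val
typing: the term checks, with type T3 -> T2
all disciplines: ordered ✗ · linear ✗ · affine ✓ · relevant ✗ · unrestricted ✓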